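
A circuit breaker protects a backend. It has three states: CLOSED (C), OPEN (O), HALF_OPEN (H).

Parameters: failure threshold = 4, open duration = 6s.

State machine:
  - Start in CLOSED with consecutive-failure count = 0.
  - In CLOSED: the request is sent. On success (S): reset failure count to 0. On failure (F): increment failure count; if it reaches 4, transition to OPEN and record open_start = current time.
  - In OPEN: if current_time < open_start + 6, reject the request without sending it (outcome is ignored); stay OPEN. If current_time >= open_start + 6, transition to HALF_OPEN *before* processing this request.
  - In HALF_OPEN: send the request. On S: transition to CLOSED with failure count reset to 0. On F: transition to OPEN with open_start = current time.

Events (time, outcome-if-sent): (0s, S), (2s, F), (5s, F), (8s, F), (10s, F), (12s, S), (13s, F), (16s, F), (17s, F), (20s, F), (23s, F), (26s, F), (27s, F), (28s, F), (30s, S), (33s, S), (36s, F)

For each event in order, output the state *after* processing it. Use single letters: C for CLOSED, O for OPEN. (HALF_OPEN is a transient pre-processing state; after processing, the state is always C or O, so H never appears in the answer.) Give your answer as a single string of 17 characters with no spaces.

Answer: CCCCOOOOOOOOOOCCC

Derivation:
State after each event:
  event#1 t=0s outcome=S: state=CLOSED
  event#2 t=2s outcome=F: state=CLOSED
  event#3 t=5s outcome=F: state=CLOSED
  event#4 t=8s outcome=F: state=CLOSED
  event#5 t=10s outcome=F: state=OPEN
  event#6 t=12s outcome=S: state=OPEN
  event#7 t=13s outcome=F: state=OPEN
  event#8 t=16s outcome=F: state=OPEN
  event#9 t=17s outcome=F: state=OPEN
  event#10 t=20s outcome=F: state=OPEN
  event#11 t=23s outcome=F: state=OPEN
  event#12 t=26s outcome=F: state=OPEN
  event#13 t=27s outcome=F: state=OPEN
  event#14 t=28s outcome=F: state=OPEN
  event#15 t=30s outcome=S: state=CLOSED
  event#16 t=33s outcome=S: state=CLOSED
  event#17 t=36s outcome=F: state=CLOSED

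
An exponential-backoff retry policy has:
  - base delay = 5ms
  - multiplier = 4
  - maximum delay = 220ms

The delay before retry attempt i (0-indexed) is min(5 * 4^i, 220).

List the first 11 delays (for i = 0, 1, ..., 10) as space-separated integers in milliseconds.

Answer: 5 20 80 220 220 220 220 220 220 220 220

Derivation:
Computing each delay:
  i=0: min(5*4^0, 220) = 5
  i=1: min(5*4^1, 220) = 20
  i=2: min(5*4^2, 220) = 80
  i=3: min(5*4^3, 220) = 220
  i=4: min(5*4^4, 220) = 220
  i=5: min(5*4^5, 220) = 220
  i=6: min(5*4^6, 220) = 220
  i=7: min(5*4^7, 220) = 220
  i=8: min(5*4^8, 220) = 220
  i=9: min(5*4^9, 220) = 220
  i=10: min(5*4^10, 220) = 220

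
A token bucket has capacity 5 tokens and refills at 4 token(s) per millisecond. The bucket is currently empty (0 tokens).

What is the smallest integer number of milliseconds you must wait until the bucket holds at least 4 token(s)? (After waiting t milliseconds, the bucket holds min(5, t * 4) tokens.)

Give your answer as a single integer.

Answer: 1

Derivation:
Need t * 4 >= 4, so t >= 4/4.
Smallest integer t = ceil(4/4) = 1.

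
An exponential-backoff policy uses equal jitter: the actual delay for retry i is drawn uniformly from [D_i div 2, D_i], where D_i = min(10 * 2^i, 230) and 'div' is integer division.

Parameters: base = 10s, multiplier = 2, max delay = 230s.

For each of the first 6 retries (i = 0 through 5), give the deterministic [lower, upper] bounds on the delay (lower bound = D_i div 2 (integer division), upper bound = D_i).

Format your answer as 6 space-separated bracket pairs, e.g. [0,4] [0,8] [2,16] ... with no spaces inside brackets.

Computing bounds per retry:
  i=0: D_i=min(10*2^0,230)=10, bounds=[5,10]
  i=1: D_i=min(10*2^1,230)=20, bounds=[10,20]
  i=2: D_i=min(10*2^2,230)=40, bounds=[20,40]
  i=3: D_i=min(10*2^3,230)=80, bounds=[40,80]
  i=4: D_i=min(10*2^4,230)=160, bounds=[80,160]
  i=5: D_i=min(10*2^5,230)=230, bounds=[115,230]

Answer: [5,10] [10,20] [20,40] [40,80] [80,160] [115,230]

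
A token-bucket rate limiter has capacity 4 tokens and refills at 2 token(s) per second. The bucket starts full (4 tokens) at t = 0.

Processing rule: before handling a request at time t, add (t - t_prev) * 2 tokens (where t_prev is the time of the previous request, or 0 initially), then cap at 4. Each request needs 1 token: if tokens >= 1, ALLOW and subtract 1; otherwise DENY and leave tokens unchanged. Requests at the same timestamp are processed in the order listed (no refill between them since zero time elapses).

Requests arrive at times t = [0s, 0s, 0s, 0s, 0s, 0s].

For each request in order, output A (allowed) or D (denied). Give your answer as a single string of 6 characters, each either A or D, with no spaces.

Answer: AAAADD

Derivation:
Simulating step by step:
  req#1 t=0s: ALLOW
  req#2 t=0s: ALLOW
  req#3 t=0s: ALLOW
  req#4 t=0s: ALLOW
  req#5 t=0s: DENY
  req#6 t=0s: DENY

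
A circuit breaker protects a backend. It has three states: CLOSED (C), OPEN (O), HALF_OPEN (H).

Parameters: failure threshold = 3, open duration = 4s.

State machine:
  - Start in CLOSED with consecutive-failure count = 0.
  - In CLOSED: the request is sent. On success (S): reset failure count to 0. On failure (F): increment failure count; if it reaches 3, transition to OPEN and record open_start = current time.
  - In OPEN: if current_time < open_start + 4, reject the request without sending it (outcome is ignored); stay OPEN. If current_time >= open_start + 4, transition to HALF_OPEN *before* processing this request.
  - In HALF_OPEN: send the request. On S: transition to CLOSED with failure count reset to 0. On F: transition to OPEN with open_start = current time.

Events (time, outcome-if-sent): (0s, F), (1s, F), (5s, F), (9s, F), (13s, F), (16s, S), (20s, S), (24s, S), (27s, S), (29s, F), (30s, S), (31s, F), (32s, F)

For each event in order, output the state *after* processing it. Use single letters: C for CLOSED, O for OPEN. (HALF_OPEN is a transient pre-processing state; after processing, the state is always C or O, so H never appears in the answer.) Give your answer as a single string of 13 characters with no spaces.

Answer: CCOOOOCCCCCCC

Derivation:
State after each event:
  event#1 t=0s outcome=F: state=CLOSED
  event#2 t=1s outcome=F: state=CLOSED
  event#3 t=5s outcome=F: state=OPEN
  event#4 t=9s outcome=F: state=OPEN
  event#5 t=13s outcome=F: state=OPEN
  event#6 t=16s outcome=S: state=OPEN
  event#7 t=20s outcome=S: state=CLOSED
  event#8 t=24s outcome=S: state=CLOSED
  event#9 t=27s outcome=S: state=CLOSED
  event#10 t=29s outcome=F: state=CLOSED
  event#11 t=30s outcome=S: state=CLOSED
  event#12 t=31s outcome=F: state=CLOSED
  event#13 t=32s outcome=F: state=CLOSED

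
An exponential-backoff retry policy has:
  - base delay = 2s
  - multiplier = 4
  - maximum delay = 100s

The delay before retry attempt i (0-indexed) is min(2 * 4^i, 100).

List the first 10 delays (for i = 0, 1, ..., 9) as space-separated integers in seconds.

Answer: 2 8 32 100 100 100 100 100 100 100

Derivation:
Computing each delay:
  i=0: min(2*4^0, 100) = 2
  i=1: min(2*4^1, 100) = 8
  i=2: min(2*4^2, 100) = 32
  i=3: min(2*4^3, 100) = 100
  i=4: min(2*4^4, 100) = 100
  i=5: min(2*4^5, 100) = 100
  i=6: min(2*4^6, 100) = 100
  i=7: min(2*4^7, 100) = 100
  i=8: min(2*4^8, 100) = 100
  i=9: min(2*4^9, 100) = 100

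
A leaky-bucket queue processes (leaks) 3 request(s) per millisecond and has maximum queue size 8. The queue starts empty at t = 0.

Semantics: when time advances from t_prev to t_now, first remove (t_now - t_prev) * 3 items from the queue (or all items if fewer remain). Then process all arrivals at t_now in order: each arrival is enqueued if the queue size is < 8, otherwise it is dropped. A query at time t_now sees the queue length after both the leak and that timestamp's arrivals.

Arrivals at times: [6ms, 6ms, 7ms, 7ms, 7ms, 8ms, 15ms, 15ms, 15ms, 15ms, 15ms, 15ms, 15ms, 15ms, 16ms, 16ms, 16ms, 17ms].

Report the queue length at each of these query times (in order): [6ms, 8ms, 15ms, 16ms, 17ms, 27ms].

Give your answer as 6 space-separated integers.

Queue lengths at query times:
  query t=6ms: backlog = 2
  query t=8ms: backlog = 1
  query t=15ms: backlog = 8
  query t=16ms: backlog = 8
  query t=17ms: backlog = 6
  query t=27ms: backlog = 0

Answer: 2 1 8 8 6 0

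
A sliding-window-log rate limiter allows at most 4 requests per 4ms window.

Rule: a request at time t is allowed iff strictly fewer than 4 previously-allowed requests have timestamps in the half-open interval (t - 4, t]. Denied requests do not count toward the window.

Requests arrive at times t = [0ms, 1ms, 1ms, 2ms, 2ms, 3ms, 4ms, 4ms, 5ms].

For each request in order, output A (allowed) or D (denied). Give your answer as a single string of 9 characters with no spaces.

Answer: AAAADDADA

Derivation:
Tracking allowed requests in the window:
  req#1 t=0ms: ALLOW
  req#2 t=1ms: ALLOW
  req#3 t=1ms: ALLOW
  req#4 t=2ms: ALLOW
  req#5 t=2ms: DENY
  req#6 t=3ms: DENY
  req#7 t=4ms: ALLOW
  req#8 t=4ms: DENY
  req#9 t=5ms: ALLOW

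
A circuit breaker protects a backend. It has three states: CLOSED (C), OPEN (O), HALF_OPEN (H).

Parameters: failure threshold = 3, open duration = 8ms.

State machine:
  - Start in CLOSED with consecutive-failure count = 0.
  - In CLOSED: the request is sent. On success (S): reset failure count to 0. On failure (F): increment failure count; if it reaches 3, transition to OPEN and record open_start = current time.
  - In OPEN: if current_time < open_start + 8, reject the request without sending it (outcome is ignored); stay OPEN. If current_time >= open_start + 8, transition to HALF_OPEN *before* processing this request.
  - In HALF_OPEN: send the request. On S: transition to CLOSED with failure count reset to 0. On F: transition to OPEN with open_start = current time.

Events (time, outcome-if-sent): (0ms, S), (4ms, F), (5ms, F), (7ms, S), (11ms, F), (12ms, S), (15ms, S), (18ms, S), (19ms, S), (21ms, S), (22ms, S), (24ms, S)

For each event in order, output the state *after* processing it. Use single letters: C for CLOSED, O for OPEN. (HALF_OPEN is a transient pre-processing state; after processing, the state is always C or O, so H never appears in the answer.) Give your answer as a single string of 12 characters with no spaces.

State after each event:
  event#1 t=0ms outcome=S: state=CLOSED
  event#2 t=4ms outcome=F: state=CLOSED
  event#3 t=5ms outcome=F: state=CLOSED
  event#4 t=7ms outcome=S: state=CLOSED
  event#5 t=11ms outcome=F: state=CLOSED
  event#6 t=12ms outcome=S: state=CLOSED
  event#7 t=15ms outcome=S: state=CLOSED
  event#8 t=18ms outcome=S: state=CLOSED
  event#9 t=19ms outcome=S: state=CLOSED
  event#10 t=21ms outcome=S: state=CLOSED
  event#11 t=22ms outcome=S: state=CLOSED
  event#12 t=24ms outcome=S: state=CLOSED

Answer: CCCCCCCCCCCC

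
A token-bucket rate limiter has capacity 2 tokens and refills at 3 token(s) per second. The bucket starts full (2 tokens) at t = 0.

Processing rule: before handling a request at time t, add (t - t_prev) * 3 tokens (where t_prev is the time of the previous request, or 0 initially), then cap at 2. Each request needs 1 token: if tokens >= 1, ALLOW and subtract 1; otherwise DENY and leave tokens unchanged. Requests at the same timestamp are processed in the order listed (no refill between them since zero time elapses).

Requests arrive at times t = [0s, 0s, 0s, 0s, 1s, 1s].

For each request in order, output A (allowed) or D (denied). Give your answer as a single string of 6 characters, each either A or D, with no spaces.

Answer: AADDAA

Derivation:
Simulating step by step:
  req#1 t=0s: ALLOW
  req#2 t=0s: ALLOW
  req#3 t=0s: DENY
  req#4 t=0s: DENY
  req#5 t=1s: ALLOW
  req#6 t=1s: ALLOW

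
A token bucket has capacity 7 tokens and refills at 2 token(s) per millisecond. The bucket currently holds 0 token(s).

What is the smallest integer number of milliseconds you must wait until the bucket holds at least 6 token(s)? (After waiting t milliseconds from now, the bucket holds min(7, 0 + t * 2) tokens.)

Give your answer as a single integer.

Answer: 3

Derivation:
Need 0 + t * 2 >= 6, so t >= 6/2.
Smallest integer t = ceil(6/2) = 3.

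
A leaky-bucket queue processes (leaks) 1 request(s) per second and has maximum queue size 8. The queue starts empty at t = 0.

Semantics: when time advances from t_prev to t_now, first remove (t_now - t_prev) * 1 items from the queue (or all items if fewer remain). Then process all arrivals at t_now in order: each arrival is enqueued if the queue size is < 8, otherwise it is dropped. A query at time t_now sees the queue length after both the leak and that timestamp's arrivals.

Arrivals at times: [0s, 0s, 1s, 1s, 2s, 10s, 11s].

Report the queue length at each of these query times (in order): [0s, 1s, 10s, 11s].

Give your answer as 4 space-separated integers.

Answer: 2 3 1 1

Derivation:
Queue lengths at query times:
  query t=0s: backlog = 2
  query t=1s: backlog = 3
  query t=10s: backlog = 1
  query t=11s: backlog = 1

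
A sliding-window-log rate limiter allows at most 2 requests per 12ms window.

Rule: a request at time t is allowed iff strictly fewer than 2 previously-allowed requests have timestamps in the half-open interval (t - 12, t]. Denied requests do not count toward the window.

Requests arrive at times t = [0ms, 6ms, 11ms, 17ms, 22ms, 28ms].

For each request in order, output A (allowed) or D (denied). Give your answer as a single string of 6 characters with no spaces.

Answer: AADAAD

Derivation:
Tracking allowed requests in the window:
  req#1 t=0ms: ALLOW
  req#2 t=6ms: ALLOW
  req#3 t=11ms: DENY
  req#4 t=17ms: ALLOW
  req#5 t=22ms: ALLOW
  req#6 t=28ms: DENY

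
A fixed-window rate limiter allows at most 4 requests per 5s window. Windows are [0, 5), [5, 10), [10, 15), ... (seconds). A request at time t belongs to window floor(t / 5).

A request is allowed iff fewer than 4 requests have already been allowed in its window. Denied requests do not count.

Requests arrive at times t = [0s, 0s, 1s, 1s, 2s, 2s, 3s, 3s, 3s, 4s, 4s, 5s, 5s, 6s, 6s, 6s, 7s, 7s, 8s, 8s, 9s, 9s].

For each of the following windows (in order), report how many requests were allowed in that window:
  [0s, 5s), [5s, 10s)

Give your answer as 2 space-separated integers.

Processing requests:
  req#1 t=0s (window 0): ALLOW
  req#2 t=0s (window 0): ALLOW
  req#3 t=1s (window 0): ALLOW
  req#4 t=1s (window 0): ALLOW
  req#5 t=2s (window 0): DENY
  req#6 t=2s (window 0): DENY
  req#7 t=3s (window 0): DENY
  req#8 t=3s (window 0): DENY
  req#9 t=3s (window 0): DENY
  req#10 t=4s (window 0): DENY
  req#11 t=4s (window 0): DENY
  req#12 t=5s (window 1): ALLOW
  req#13 t=5s (window 1): ALLOW
  req#14 t=6s (window 1): ALLOW
  req#15 t=6s (window 1): ALLOW
  req#16 t=6s (window 1): DENY
  req#17 t=7s (window 1): DENY
  req#18 t=7s (window 1): DENY
  req#19 t=8s (window 1): DENY
  req#20 t=8s (window 1): DENY
  req#21 t=9s (window 1): DENY
  req#22 t=9s (window 1): DENY

Allowed counts by window: 4 4

Answer: 4 4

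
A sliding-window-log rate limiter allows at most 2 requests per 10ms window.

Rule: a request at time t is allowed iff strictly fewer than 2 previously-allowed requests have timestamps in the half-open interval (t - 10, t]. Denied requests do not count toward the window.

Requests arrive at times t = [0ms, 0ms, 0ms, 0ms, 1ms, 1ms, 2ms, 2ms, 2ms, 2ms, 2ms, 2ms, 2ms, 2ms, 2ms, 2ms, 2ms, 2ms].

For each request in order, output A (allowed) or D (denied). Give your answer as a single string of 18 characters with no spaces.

Answer: AADDDDDDDDDDDDDDDD

Derivation:
Tracking allowed requests in the window:
  req#1 t=0ms: ALLOW
  req#2 t=0ms: ALLOW
  req#3 t=0ms: DENY
  req#4 t=0ms: DENY
  req#5 t=1ms: DENY
  req#6 t=1ms: DENY
  req#7 t=2ms: DENY
  req#8 t=2ms: DENY
  req#9 t=2ms: DENY
  req#10 t=2ms: DENY
  req#11 t=2ms: DENY
  req#12 t=2ms: DENY
  req#13 t=2ms: DENY
  req#14 t=2ms: DENY
  req#15 t=2ms: DENY
  req#16 t=2ms: DENY
  req#17 t=2ms: DENY
  req#18 t=2ms: DENY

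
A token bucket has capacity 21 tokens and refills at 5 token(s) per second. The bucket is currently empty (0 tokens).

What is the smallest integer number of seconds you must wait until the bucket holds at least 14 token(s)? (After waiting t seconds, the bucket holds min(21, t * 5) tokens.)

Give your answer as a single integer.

Need t * 5 >= 14, so t >= 14/5.
Smallest integer t = ceil(14/5) = 3.

Answer: 3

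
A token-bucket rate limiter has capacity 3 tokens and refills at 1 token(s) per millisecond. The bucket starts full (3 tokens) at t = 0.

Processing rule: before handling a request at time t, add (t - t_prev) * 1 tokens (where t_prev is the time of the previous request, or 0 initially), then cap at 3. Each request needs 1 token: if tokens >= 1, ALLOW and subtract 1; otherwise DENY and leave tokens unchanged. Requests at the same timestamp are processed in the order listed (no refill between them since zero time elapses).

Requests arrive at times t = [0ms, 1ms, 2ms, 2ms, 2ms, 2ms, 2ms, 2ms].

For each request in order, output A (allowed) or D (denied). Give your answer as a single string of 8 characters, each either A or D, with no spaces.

Simulating step by step:
  req#1 t=0ms: ALLOW
  req#2 t=1ms: ALLOW
  req#3 t=2ms: ALLOW
  req#4 t=2ms: ALLOW
  req#5 t=2ms: ALLOW
  req#6 t=2ms: DENY
  req#7 t=2ms: DENY
  req#8 t=2ms: DENY

Answer: AAAAADDD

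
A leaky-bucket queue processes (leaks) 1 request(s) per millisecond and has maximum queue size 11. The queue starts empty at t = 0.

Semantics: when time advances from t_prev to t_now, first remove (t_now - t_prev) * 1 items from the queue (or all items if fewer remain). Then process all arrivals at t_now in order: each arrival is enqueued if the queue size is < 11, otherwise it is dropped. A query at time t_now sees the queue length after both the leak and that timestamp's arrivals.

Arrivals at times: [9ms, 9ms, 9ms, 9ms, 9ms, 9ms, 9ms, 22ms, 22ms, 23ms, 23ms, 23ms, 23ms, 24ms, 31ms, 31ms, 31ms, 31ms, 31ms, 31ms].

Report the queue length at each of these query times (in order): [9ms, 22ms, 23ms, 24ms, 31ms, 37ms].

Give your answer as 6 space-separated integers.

Queue lengths at query times:
  query t=9ms: backlog = 7
  query t=22ms: backlog = 2
  query t=23ms: backlog = 5
  query t=24ms: backlog = 5
  query t=31ms: backlog = 6
  query t=37ms: backlog = 0

Answer: 7 2 5 5 6 0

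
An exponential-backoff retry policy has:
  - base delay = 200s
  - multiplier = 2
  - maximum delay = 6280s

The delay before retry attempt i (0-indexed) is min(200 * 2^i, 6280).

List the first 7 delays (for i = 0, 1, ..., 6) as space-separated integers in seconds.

Answer: 200 400 800 1600 3200 6280 6280

Derivation:
Computing each delay:
  i=0: min(200*2^0, 6280) = 200
  i=1: min(200*2^1, 6280) = 400
  i=2: min(200*2^2, 6280) = 800
  i=3: min(200*2^3, 6280) = 1600
  i=4: min(200*2^4, 6280) = 3200
  i=5: min(200*2^5, 6280) = 6280
  i=6: min(200*2^6, 6280) = 6280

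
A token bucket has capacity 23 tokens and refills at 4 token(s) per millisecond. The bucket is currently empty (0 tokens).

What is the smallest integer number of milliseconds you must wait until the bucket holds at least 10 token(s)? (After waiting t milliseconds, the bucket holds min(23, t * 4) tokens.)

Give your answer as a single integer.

Need t * 4 >= 10, so t >= 10/4.
Smallest integer t = ceil(10/4) = 3.

Answer: 3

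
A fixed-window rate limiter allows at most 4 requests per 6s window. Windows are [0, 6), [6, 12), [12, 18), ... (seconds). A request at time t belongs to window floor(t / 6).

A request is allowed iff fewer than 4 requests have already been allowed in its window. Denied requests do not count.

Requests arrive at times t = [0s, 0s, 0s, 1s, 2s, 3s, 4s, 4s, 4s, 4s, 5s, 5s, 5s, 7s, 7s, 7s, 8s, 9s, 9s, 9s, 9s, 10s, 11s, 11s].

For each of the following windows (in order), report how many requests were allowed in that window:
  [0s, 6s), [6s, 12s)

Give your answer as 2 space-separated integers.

Processing requests:
  req#1 t=0s (window 0): ALLOW
  req#2 t=0s (window 0): ALLOW
  req#3 t=0s (window 0): ALLOW
  req#4 t=1s (window 0): ALLOW
  req#5 t=2s (window 0): DENY
  req#6 t=3s (window 0): DENY
  req#7 t=4s (window 0): DENY
  req#8 t=4s (window 0): DENY
  req#9 t=4s (window 0): DENY
  req#10 t=4s (window 0): DENY
  req#11 t=5s (window 0): DENY
  req#12 t=5s (window 0): DENY
  req#13 t=5s (window 0): DENY
  req#14 t=7s (window 1): ALLOW
  req#15 t=7s (window 1): ALLOW
  req#16 t=7s (window 1): ALLOW
  req#17 t=8s (window 1): ALLOW
  req#18 t=9s (window 1): DENY
  req#19 t=9s (window 1): DENY
  req#20 t=9s (window 1): DENY
  req#21 t=9s (window 1): DENY
  req#22 t=10s (window 1): DENY
  req#23 t=11s (window 1): DENY
  req#24 t=11s (window 1): DENY

Allowed counts by window: 4 4

Answer: 4 4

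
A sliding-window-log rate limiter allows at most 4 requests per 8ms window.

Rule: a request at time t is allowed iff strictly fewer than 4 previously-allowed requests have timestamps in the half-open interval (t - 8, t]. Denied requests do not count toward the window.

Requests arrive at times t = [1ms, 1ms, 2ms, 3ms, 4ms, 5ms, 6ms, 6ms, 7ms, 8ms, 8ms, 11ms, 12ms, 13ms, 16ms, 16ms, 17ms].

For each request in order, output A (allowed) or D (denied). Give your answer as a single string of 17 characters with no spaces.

Answer: AAAADDDDDDDAAAADD

Derivation:
Tracking allowed requests in the window:
  req#1 t=1ms: ALLOW
  req#2 t=1ms: ALLOW
  req#3 t=2ms: ALLOW
  req#4 t=3ms: ALLOW
  req#5 t=4ms: DENY
  req#6 t=5ms: DENY
  req#7 t=6ms: DENY
  req#8 t=6ms: DENY
  req#9 t=7ms: DENY
  req#10 t=8ms: DENY
  req#11 t=8ms: DENY
  req#12 t=11ms: ALLOW
  req#13 t=12ms: ALLOW
  req#14 t=13ms: ALLOW
  req#15 t=16ms: ALLOW
  req#16 t=16ms: DENY
  req#17 t=17ms: DENY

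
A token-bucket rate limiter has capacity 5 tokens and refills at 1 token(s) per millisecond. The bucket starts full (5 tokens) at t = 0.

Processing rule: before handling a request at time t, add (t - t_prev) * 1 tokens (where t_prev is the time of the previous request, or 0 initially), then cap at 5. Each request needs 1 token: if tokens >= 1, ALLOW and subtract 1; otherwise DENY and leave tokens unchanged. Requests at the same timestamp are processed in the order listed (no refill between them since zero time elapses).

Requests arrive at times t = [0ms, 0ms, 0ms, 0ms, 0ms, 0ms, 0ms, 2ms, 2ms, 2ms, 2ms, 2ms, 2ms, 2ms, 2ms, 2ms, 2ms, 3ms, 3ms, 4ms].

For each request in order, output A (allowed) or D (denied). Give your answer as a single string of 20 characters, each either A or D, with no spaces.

Answer: AAAAADDAADDDDDDDDADA

Derivation:
Simulating step by step:
  req#1 t=0ms: ALLOW
  req#2 t=0ms: ALLOW
  req#3 t=0ms: ALLOW
  req#4 t=0ms: ALLOW
  req#5 t=0ms: ALLOW
  req#6 t=0ms: DENY
  req#7 t=0ms: DENY
  req#8 t=2ms: ALLOW
  req#9 t=2ms: ALLOW
  req#10 t=2ms: DENY
  req#11 t=2ms: DENY
  req#12 t=2ms: DENY
  req#13 t=2ms: DENY
  req#14 t=2ms: DENY
  req#15 t=2ms: DENY
  req#16 t=2ms: DENY
  req#17 t=2ms: DENY
  req#18 t=3ms: ALLOW
  req#19 t=3ms: DENY
  req#20 t=4ms: ALLOW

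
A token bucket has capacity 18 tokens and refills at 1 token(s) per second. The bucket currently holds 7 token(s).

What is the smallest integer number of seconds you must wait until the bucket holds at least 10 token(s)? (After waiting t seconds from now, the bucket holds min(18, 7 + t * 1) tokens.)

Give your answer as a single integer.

Need 7 + t * 1 >= 10, so t >= 3/1.
Smallest integer t = ceil(3/1) = 3.

Answer: 3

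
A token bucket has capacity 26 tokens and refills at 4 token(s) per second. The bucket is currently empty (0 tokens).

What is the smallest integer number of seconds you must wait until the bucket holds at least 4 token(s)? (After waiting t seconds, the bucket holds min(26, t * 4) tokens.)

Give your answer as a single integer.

Need t * 4 >= 4, so t >= 4/4.
Smallest integer t = ceil(4/4) = 1.

Answer: 1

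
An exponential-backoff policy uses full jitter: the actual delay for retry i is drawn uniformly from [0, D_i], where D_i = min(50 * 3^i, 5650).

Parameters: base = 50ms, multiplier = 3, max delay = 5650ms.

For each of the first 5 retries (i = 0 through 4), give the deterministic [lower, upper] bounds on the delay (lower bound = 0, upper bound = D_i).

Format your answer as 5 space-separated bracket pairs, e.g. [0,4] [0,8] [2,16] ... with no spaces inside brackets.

Answer: [0,50] [0,150] [0,450] [0,1350] [0,4050]

Derivation:
Computing bounds per retry:
  i=0: D_i=min(50*3^0,5650)=50, bounds=[0,50]
  i=1: D_i=min(50*3^1,5650)=150, bounds=[0,150]
  i=2: D_i=min(50*3^2,5650)=450, bounds=[0,450]
  i=3: D_i=min(50*3^3,5650)=1350, bounds=[0,1350]
  i=4: D_i=min(50*3^4,5650)=4050, bounds=[0,4050]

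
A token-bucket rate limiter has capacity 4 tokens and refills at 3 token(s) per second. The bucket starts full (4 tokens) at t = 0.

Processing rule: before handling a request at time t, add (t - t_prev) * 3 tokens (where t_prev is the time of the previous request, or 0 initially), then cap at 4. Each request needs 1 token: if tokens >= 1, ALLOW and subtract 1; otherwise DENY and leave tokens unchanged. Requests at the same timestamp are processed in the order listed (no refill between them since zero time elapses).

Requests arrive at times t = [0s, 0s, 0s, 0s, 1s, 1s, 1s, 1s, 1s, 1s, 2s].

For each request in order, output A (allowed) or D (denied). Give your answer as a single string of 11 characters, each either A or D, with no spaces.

Answer: AAAAAAADDDA

Derivation:
Simulating step by step:
  req#1 t=0s: ALLOW
  req#2 t=0s: ALLOW
  req#3 t=0s: ALLOW
  req#4 t=0s: ALLOW
  req#5 t=1s: ALLOW
  req#6 t=1s: ALLOW
  req#7 t=1s: ALLOW
  req#8 t=1s: DENY
  req#9 t=1s: DENY
  req#10 t=1s: DENY
  req#11 t=2s: ALLOW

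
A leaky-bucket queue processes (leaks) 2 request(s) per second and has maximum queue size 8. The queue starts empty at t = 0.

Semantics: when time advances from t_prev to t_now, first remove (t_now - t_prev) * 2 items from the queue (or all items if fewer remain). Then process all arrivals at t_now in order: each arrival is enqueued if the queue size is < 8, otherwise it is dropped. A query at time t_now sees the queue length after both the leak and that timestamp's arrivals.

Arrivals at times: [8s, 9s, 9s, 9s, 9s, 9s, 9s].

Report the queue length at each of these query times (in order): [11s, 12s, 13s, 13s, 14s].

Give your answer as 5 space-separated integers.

Answer: 2 0 0 0 0

Derivation:
Queue lengths at query times:
  query t=11s: backlog = 2
  query t=12s: backlog = 0
  query t=13s: backlog = 0
  query t=13s: backlog = 0
  query t=14s: backlog = 0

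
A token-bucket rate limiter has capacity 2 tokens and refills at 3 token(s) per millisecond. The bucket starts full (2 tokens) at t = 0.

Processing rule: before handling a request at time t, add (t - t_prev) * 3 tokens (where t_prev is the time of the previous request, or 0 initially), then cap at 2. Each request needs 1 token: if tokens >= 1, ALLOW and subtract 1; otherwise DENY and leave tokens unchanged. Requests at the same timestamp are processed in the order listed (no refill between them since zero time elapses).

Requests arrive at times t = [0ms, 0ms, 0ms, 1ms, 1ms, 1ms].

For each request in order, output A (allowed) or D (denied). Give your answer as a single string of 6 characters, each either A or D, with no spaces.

Answer: AADAAD

Derivation:
Simulating step by step:
  req#1 t=0ms: ALLOW
  req#2 t=0ms: ALLOW
  req#3 t=0ms: DENY
  req#4 t=1ms: ALLOW
  req#5 t=1ms: ALLOW
  req#6 t=1ms: DENY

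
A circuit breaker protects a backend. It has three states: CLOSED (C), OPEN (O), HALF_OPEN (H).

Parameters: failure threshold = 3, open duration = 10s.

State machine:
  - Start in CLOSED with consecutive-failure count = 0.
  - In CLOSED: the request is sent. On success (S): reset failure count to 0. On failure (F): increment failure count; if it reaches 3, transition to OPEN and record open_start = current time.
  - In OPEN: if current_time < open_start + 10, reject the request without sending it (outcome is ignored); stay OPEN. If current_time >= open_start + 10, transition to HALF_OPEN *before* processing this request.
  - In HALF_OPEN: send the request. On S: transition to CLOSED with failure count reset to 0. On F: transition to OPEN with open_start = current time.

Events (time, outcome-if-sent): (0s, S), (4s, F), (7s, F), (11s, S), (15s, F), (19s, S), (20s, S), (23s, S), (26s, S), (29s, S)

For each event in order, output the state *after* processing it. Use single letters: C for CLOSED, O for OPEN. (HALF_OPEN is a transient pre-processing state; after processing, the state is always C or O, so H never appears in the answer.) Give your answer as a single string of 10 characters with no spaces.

State after each event:
  event#1 t=0s outcome=S: state=CLOSED
  event#2 t=4s outcome=F: state=CLOSED
  event#3 t=7s outcome=F: state=CLOSED
  event#4 t=11s outcome=S: state=CLOSED
  event#5 t=15s outcome=F: state=CLOSED
  event#6 t=19s outcome=S: state=CLOSED
  event#7 t=20s outcome=S: state=CLOSED
  event#8 t=23s outcome=S: state=CLOSED
  event#9 t=26s outcome=S: state=CLOSED
  event#10 t=29s outcome=S: state=CLOSED

Answer: CCCCCCCCCC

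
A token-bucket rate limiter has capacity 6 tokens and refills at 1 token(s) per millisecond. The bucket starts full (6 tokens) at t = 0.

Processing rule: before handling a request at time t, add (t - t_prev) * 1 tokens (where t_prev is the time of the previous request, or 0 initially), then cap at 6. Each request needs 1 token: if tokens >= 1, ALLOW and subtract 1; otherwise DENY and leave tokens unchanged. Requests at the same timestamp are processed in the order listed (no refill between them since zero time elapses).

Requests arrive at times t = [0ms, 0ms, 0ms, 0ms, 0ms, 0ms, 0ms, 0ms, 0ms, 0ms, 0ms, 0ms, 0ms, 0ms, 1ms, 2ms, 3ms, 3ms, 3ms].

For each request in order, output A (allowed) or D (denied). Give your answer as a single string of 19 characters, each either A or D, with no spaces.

Simulating step by step:
  req#1 t=0ms: ALLOW
  req#2 t=0ms: ALLOW
  req#3 t=0ms: ALLOW
  req#4 t=0ms: ALLOW
  req#5 t=0ms: ALLOW
  req#6 t=0ms: ALLOW
  req#7 t=0ms: DENY
  req#8 t=0ms: DENY
  req#9 t=0ms: DENY
  req#10 t=0ms: DENY
  req#11 t=0ms: DENY
  req#12 t=0ms: DENY
  req#13 t=0ms: DENY
  req#14 t=0ms: DENY
  req#15 t=1ms: ALLOW
  req#16 t=2ms: ALLOW
  req#17 t=3ms: ALLOW
  req#18 t=3ms: DENY
  req#19 t=3ms: DENY

Answer: AAAAAADDDDDDDDAAADD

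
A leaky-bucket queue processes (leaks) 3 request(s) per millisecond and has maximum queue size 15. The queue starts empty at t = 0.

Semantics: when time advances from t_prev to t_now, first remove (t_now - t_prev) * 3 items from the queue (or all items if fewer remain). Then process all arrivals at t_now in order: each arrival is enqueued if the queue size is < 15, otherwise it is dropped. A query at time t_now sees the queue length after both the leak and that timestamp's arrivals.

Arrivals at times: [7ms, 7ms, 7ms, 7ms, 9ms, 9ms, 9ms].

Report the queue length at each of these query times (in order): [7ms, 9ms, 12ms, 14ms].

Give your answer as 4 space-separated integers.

Answer: 4 3 0 0

Derivation:
Queue lengths at query times:
  query t=7ms: backlog = 4
  query t=9ms: backlog = 3
  query t=12ms: backlog = 0
  query t=14ms: backlog = 0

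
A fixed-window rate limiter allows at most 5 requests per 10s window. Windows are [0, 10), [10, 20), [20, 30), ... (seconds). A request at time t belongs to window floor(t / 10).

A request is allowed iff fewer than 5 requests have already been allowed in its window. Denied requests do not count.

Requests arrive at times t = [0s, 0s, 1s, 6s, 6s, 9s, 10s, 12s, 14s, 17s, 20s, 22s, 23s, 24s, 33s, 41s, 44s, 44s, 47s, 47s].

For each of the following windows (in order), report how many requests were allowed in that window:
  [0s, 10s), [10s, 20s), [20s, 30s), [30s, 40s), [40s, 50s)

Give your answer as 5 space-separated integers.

Processing requests:
  req#1 t=0s (window 0): ALLOW
  req#2 t=0s (window 0): ALLOW
  req#3 t=1s (window 0): ALLOW
  req#4 t=6s (window 0): ALLOW
  req#5 t=6s (window 0): ALLOW
  req#6 t=9s (window 0): DENY
  req#7 t=10s (window 1): ALLOW
  req#8 t=12s (window 1): ALLOW
  req#9 t=14s (window 1): ALLOW
  req#10 t=17s (window 1): ALLOW
  req#11 t=20s (window 2): ALLOW
  req#12 t=22s (window 2): ALLOW
  req#13 t=23s (window 2): ALLOW
  req#14 t=24s (window 2): ALLOW
  req#15 t=33s (window 3): ALLOW
  req#16 t=41s (window 4): ALLOW
  req#17 t=44s (window 4): ALLOW
  req#18 t=44s (window 4): ALLOW
  req#19 t=47s (window 4): ALLOW
  req#20 t=47s (window 4): ALLOW

Allowed counts by window: 5 4 4 1 5

Answer: 5 4 4 1 5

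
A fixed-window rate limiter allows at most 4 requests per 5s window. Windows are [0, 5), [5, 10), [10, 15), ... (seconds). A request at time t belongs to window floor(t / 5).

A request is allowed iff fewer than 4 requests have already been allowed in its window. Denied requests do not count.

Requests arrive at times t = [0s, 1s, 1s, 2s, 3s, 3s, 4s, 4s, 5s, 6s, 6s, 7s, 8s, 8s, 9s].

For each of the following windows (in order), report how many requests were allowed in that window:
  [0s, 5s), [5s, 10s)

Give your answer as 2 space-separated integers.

Answer: 4 4

Derivation:
Processing requests:
  req#1 t=0s (window 0): ALLOW
  req#2 t=1s (window 0): ALLOW
  req#3 t=1s (window 0): ALLOW
  req#4 t=2s (window 0): ALLOW
  req#5 t=3s (window 0): DENY
  req#6 t=3s (window 0): DENY
  req#7 t=4s (window 0): DENY
  req#8 t=4s (window 0): DENY
  req#9 t=5s (window 1): ALLOW
  req#10 t=6s (window 1): ALLOW
  req#11 t=6s (window 1): ALLOW
  req#12 t=7s (window 1): ALLOW
  req#13 t=8s (window 1): DENY
  req#14 t=8s (window 1): DENY
  req#15 t=9s (window 1): DENY

Allowed counts by window: 4 4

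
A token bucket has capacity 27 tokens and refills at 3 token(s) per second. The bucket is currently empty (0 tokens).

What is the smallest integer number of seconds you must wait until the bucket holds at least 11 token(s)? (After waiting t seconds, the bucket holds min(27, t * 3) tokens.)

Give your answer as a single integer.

Answer: 4

Derivation:
Need t * 3 >= 11, so t >= 11/3.
Smallest integer t = ceil(11/3) = 4.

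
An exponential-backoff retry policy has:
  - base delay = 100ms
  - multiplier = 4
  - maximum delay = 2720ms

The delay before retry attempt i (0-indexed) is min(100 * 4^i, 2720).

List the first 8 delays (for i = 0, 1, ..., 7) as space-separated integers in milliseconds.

Computing each delay:
  i=0: min(100*4^0, 2720) = 100
  i=1: min(100*4^1, 2720) = 400
  i=2: min(100*4^2, 2720) = 1600
  i=3: min(100*4^3, 2720) = 2720
  i=4: min(100*4^4, 2720) = 2720
  i=5: min(100*4^5, 2720) = 2720
  i=6: min(100*4^6, 2720) = 2720
  i=7: min(100*4^7, 2720) = 2720

Answer: 100 400 1600 2720 2720 2720 2720 2720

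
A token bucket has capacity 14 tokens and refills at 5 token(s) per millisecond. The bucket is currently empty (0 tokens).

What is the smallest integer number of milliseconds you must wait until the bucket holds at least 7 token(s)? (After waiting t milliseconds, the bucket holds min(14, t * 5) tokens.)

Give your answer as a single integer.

Need t * 5 >= 7, so t >= 7/5.
Smallest integer t = ceil(7/5) = 2.

Answer: 2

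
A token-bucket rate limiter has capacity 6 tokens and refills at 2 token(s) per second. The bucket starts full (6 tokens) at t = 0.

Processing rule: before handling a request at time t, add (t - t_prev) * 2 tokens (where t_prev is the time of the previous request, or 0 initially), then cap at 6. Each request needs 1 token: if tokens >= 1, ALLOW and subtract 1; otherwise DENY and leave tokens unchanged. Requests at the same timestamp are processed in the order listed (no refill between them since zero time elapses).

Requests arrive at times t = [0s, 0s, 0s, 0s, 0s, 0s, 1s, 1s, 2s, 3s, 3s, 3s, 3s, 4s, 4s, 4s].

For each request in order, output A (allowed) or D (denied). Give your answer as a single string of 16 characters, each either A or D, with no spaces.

Simulating step by step:
  req#1 t=0s: ALLOW
  req#2 t=0s: ALLOW
  req#3 t=0s: ALLOW
  req#4 t=0s: ALLOW
  req#5 t=0s: ALLOW
  req#6 t=0s: ALLOW
  req#7 t=1s: ALLOW
  req#8 t=1s: ALLOW
  req#9 t=2s: ALLOW
  req#10 t=3s: ALLOW
  req#11 t=3s: ALLOW
  req#12 t=3s: ALLOW
  req#13 t=3s: DENY
  req#14 t=4s: ALLOW
  req#15 t=4s: ALLOW
  req#16 t=4s: DENY

Answer: AAAAAAAAAAAADAAD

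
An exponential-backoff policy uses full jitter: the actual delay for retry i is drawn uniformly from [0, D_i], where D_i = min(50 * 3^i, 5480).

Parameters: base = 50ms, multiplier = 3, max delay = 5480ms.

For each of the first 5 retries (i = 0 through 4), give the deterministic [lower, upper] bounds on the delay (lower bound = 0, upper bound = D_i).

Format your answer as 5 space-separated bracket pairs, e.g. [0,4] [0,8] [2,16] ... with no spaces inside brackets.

Computing bounds per retry:
  i=0: D_i=min(50*3^0,5480)=50, bounds=[0,50]
  i=1: D_i=min(50*3^1,5480)=150, bounds=[0,150]
  i=2: D_i=min(50*3^2,5480)=450, bounds=[0,450]
  i=3: D_i=min(50*3^3,5480)=1350, bounds=[0,1350]
  i=4: D_i=min(50*3^4,5480)=4050, bounds=[0,4050]

Answer: [0,50] [0,150] [0,450] [0,1350] [0,4050]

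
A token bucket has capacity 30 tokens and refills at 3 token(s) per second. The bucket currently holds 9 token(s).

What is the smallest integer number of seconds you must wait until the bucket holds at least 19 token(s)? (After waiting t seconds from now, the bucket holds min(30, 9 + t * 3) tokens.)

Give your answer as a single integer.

Need 9 + t * 3 >= 19, so t >= 10/3.
Smallest integer t = ceil(10/3) = 4.

Answer: 4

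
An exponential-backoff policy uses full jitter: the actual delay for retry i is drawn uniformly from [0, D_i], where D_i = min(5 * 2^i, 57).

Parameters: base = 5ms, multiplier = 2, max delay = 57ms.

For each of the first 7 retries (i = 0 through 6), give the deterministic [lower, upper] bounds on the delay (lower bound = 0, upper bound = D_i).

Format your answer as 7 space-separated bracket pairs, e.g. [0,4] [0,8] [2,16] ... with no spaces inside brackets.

Answer: [0,5] [0,10] [0,20] [0,40] [0,57] [0,57] [0,57]

Derivation:
Computing bounds per retry:
  i=0: D_i=min(5*2^0,57)=5, bounds=[0,5]
  i=1: D_i=min(5*2^1,57)=10, bounds=[0,10]
  i=2: D_i=min(5*2^2,57)=20, bounds=[0,20]
  i=3: D_i=min(5*2^3,57)=40, bounds=[0,40]
  i=4: D_i=min(5*2^4,57)=57, bounds=[0,57]
  i=5: D_i=min(5*2^5,57)=57, bounds=[0,57]
  i=6: D_i=min(5*2^6,57)=57, bounds=[0,57]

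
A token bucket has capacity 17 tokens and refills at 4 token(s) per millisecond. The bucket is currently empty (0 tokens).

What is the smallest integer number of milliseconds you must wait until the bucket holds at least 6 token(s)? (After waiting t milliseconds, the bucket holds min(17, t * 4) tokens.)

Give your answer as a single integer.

Need t * 4 >= 6, so t >= 6/4.
Smallest integer t = ceil(6/4) = 2.

Answer: 2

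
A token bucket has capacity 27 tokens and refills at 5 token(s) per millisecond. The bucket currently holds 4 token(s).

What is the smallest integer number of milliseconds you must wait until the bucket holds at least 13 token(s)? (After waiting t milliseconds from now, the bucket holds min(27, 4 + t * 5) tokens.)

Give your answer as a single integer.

Answer: 2

Derivation:
Need 4 + t * 5 >= 13, so t >= 9/5.
Smallest integer t = ceil(9/5) = 2.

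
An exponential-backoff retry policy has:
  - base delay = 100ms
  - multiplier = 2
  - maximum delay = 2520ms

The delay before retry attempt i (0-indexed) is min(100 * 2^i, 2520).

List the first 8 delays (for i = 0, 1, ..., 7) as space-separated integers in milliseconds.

Answer: 100 200 400 800 1600 2520 2520 2520

Derivation:
Computing each delay:
  i=0: min(100*2^0, 2520) = 100
  i=1: min(100*2^1, 2520) = 200
  i=2: min(100*2^2, 2520) = 400
  i=3: min(100*2^3, 2520) = 800
  i=4: min(100*2^4, 2520) = 1600
  i=5: min(100*2^5, 2520) = 2520
  i=6: min(100*2^6, 2520) = 2520
  i=7: min(100*2^7, 2520) = 2520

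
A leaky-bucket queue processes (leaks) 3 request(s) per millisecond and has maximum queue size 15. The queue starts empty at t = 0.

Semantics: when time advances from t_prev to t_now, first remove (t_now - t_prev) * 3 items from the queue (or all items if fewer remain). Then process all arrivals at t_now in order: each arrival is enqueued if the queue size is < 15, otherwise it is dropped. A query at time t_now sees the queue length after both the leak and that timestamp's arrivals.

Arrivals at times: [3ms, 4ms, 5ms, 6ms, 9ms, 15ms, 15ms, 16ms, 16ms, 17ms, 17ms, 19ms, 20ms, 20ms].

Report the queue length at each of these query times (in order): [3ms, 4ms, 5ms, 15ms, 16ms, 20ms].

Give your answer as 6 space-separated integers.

Answer: 1 1 1 2 2 2

Derivation:
Queue lengths at query times:
  query t=3ms: backlog = 1
  query t=4ms: backlog = 1
  query t=5ms: backlog = 1
  query t=15ms: backlog = 2
  query t=16ms: backlog = 2
  query t=20ms: backlog = 2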